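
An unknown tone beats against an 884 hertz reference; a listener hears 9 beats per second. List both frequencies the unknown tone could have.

875 Hz or 893 Hz

|f − 884| = 9, so f = 884 ± 9.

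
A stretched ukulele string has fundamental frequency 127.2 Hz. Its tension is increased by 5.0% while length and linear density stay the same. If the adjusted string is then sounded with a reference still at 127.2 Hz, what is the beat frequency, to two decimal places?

For a string, f ∝ √T, so the new frequency is 127.2·√1.050 = 130.3412 Hz.
f_beat = |130.3412 − 127.2| = 3.14 Hz.

3.14 Hz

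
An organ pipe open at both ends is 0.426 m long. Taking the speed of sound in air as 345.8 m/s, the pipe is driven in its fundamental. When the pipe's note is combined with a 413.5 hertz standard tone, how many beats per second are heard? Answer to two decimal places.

7.63 Hz

Open pipe: f_n = n·v/(2L) = 1·345.8/(2·0.426) = 405.8685 Hz.
f_beat = |405.8685 − 413.5| = 7.63 Hz.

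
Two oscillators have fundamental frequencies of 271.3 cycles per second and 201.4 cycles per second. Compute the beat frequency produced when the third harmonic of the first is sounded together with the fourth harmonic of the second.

8.3 Hz

Third harmonic of the first: 3·271.3 = 813.9 Hz.
Fourth harmonic of the second: 4·201.4 = 805.6 Hz.
f_beat = |813.9 − 805.6| = 8.3 Hz.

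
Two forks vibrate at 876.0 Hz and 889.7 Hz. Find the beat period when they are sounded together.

f_beat = |876.0 − 889.7| = 13.7 Hz.
Beat period T = 1 / f_beat = 1 / 13.7 s.

0.073 s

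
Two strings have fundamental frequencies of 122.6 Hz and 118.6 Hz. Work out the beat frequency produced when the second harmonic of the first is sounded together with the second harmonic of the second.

Second harmonic of the first: 2·122.6 = 245.2 Hz.
Second harmonic of the second: 2·118.6 = 237.2 Hz.
f_beat = |245.2 − 237.2| = 8.0 Hz.

8.0 Hz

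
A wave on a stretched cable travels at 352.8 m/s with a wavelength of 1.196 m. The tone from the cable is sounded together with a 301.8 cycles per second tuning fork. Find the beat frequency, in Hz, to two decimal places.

Source frequency f = v/λ = 352.8/1.196 = 294.9833 Hz.
f_beat = |294.9833 − 301.8| = 6.82 Hz.

6.82 Hz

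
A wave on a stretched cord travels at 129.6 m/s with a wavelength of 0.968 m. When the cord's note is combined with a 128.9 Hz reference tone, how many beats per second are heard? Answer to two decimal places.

Source frequency f = v/λ = 129.6/0.968 = 133.8843 Hz.
f_beat = |133.8843 − 128.9| = 4.98 Hz.

4.98 Hz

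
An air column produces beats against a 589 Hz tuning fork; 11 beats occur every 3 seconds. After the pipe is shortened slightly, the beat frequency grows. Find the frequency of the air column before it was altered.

592.6667 Hz

Beat frequency = 11/3 = 3.6667 Hz.
|f − 589| = 3.6667, so the air column was at either 585.3333 Hz or 592.6667 Hz.
A shorter pipe has a higher fundamental; the adjustment raises the air column's frequency.
The beat rate rose, so the adjustment moved the air column further from 589 Hz — it was already above the reference.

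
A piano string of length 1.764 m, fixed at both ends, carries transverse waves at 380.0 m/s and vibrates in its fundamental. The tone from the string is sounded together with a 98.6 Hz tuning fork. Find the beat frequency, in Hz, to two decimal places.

9.11 Hz

For a string fixed at both ends, f_n = n·v/(2L) = 1·380.0/(2·1.764) = 107.7098 Hz.
f_beat = |107.7098 − 98.6| = 9.11 Hz.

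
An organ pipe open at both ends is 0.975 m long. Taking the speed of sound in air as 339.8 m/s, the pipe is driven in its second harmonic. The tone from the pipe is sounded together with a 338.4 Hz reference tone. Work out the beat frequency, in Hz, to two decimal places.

Open pipe: f_n = n·v/(2L) = 2·339.8/(2·0.975) = 348.5128 Hz.
f_beat = |348.5128 − 338.4| = 10.11 Hz.

10.11 Hz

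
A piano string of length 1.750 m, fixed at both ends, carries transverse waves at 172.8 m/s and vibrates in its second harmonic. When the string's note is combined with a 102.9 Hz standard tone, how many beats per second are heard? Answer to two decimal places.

4.16 Hz

For a string fixed at both ends, f_n = n·v/(2L) = 2·172.8/(2·1.750) = 98.7429 Hz.
f_beat = |98.7429 − 102.9| = 4.16 Hz.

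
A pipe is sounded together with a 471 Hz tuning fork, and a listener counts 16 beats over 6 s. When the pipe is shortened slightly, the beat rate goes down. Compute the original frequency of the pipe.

468.3333 Hz

Beat frequency = 16/6 = 2.6667 Hz.
|f − 471| = 2.6667, so the pipe was at either 468.3333 Hz or 473.6667 Hz.
A shorter pipe has a higher fundamental; the adjustment raises the pipe's frequency.
The beat rate fell, so the adjustment moved the pipe toward 471 Hz — it must have started below the reference.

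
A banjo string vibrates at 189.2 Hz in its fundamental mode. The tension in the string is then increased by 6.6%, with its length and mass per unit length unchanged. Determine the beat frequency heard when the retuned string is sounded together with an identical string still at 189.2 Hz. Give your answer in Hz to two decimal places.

For a string, f ∝ √T, so the new frequency is 189.2·√1.066 = 195.3438 Hz.
f_beat = |195.3438 − 189.2| = 6.14 Hz.

6.14 Hz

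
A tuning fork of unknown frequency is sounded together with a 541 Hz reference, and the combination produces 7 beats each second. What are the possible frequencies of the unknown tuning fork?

534 Hz or 548 Hz

|f − 541| = 7, so f = 541 ± 7.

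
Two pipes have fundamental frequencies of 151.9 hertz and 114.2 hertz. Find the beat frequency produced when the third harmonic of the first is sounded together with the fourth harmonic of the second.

Third harmonic of the first: 3·151.9 = 455.7 Hz.
Fourth harmonic of the second: 4·114.2 = 456.8 Hz.
f_beat = |455.7 − 456.8| = 1.1 Hz.

1.1 Hz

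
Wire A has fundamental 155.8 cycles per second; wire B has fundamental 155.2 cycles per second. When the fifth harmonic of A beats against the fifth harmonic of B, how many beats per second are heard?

Fifth harmonic of the first: 5·155.8 = 779.0 Hz.
Fifth harmonic of the second: 5·155.2 = 776.0 Hz.
f_beat = |779.0 − 776.0| = 3.0 Hz.

3.0 Hz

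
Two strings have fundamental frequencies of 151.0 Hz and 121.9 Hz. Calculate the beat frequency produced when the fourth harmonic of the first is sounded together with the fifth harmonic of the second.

5.5 Hz

Fourth harmonic of the first: 4·151.0 = 604.0 Hz.
Fifth harmonic of the second: 5·121.9 = 609.5 Hz.
f_beat = |604.0 − 609.5| = 5.5 Hz.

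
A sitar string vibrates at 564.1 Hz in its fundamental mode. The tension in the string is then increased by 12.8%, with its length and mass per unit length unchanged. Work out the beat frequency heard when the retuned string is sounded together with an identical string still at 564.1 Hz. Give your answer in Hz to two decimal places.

35.02 Hz

For a string, f ∝ √T, so the new frequency is 564.1·√1.128 = 599.1156 Hz.
f_beat = |599.1156 − 564.1| = 35.02 Hz.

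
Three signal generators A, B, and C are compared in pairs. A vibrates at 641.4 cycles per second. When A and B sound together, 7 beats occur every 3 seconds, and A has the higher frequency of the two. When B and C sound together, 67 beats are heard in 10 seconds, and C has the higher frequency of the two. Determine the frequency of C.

A–B: Beat frequency = 7/3 = 2.3333 Hz.
B is below A, so f_B = 641.4 − 2.3333 = 639.0667 Hz.
B–C: Beat frequency = 67/10 = 6.7 Hz.
C is above B, so f_C = 639.0667 + 6.7 = 645.7667 Hz.

645.7667 Hz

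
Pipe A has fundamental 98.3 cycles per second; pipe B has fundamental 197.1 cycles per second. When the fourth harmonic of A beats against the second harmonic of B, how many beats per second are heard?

1.0 Hz

Fourth harmonic of the first: 4·98.3 = 393.2 Hz.
Second harmonic of the second: 2·197.1 = 394.2 Hz.
f_beat = |393.2 − 394.2| = 1.0 Hz.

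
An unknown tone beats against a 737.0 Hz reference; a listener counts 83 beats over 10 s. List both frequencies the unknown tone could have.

728.7 Hz or 745.3 Hz

Beat frequency = 83/10 = 8.3 Hz.
|f − 737.0| = 8.3, so f = 737.0 ± 8.3.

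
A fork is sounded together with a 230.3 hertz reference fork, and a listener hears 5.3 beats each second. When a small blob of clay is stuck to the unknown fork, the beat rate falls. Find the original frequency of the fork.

235.6 Hz

|f − 230.3| = 5.3, so the fork was at either 225 Hz or 235.6 Hz.
Adding mass to a fork lowers its frequency; the adjustment lowers the fork's frequency.
The beat rate fell, so the adjustment moved the fork toward 230.3 Hz — it must have started above the reference.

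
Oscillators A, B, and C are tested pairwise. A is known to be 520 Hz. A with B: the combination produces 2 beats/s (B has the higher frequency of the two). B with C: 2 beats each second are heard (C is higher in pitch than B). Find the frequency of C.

B is above A, so f_B = 520 + 2 = 522 Hz.
C is above B, so f_C = 522 + 2 = 524 Hz.

524 Hz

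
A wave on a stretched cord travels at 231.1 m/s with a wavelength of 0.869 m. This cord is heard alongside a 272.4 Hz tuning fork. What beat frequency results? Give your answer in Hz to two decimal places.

Source frequency f = v/λ = 231.1/0.869 = 265.9379 Hz.
f_beat = |265.9379 − 272.4| = 6.46 Hz.

6.46 Hz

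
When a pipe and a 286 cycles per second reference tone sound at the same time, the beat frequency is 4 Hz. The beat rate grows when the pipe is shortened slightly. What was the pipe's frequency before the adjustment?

|f − 286| = 4, so the pipe was at either 282 Hz or 290 Hz.
A shorter pipe has a higher fundamental; the adjustment raises the pipe's frequency.
The beat rate rose, so the adjustment moved the pipe further from 286 Hz — it was already above the reference.

290 Hz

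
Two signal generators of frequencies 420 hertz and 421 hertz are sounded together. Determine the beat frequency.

The beat frequency equals the magnitude of the frequency difference.
|420 − 421| = 1 Hz.

1 Hz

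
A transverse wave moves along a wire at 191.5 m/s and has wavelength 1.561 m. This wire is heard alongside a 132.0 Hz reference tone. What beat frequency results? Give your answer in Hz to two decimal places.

Source frequency f = v/λ = 191.5/1.561 = 122.6778 Hz.
f_beat = |122.6778 − 132.0| = 9.32 Hz.

9.32 Hz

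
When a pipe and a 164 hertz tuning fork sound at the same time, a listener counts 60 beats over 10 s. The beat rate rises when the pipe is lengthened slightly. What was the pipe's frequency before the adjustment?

158 Hz

Beat frequency = 60/10 = 6 Hz.
|f − 164| = 6, so the pipe was at either 158 Hz or 170 Hz.
A longer pipe has a lower fundamental; the adjustment lowers the pipe's frequency.
The beat rate rose, so the adjustment moved the pipe further from 164 Hz — it was already below the reference.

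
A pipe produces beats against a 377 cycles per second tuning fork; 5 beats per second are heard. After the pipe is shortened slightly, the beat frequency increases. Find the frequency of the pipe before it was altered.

|f − 377| = 5, so the pipe was at either 372 Hz or 382 Hz.
A shorter pipe has a higher fundamental; the adjustment raises the pipe's frequency.
The beat rate rose, so the adjustment moved the pipe further from 377 Hz — it was already above the reference.

382 Hz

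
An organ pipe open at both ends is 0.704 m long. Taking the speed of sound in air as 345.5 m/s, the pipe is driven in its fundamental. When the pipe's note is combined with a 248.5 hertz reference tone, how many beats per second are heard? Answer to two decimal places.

Open pipe: f_n = n·v/(2L) = 1·345.5/(2·0.704) = 245.3835 Hz.
f_beat = |245.3835 − 248.5| = 3.12 Hz.

3.12 Hz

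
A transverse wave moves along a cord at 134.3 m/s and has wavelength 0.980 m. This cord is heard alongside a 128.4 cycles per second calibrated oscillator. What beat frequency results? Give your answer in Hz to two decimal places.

Source frequency f = v/λ = 134.3/0.980 = 137.0408 Hz.
f_beat = |137.0408 − 128.4| = 8.64 Hz.

8.64 Hz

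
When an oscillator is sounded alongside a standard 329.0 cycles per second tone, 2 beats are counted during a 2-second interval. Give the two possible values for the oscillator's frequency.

Beat frequency = 2/2 = 1 Hz.
|f − 329.0| = 1, so f = 329.0 ± 1.

328 Hz or 330 Hz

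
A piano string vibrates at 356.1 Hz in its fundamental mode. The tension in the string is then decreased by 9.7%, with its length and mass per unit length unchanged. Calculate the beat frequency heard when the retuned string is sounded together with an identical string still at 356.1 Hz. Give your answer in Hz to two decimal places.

17.71 Hz

For a string, f ∝ √T, so the new frequency is 356.1·√0.903 = 338.3887 Hz.
f_beat = |338.3887 − 356.1| = 17.71 Hz.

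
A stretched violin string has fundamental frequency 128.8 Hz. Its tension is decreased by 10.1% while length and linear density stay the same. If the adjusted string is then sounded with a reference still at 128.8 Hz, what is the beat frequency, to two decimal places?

For a string, f ∝ √T, so the new frequency is 128.8·√0.899 = 122.1225 Hz.
f_beat = |122.1225 − 128.8| = 6.68 Hz.

6.68 Hz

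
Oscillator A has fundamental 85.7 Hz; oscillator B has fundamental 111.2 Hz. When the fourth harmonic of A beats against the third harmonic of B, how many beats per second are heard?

Fourth harmonic of the first: 4·85.7 = 342.8 Hz.
Third harmonic of the second: 3·111.2 = 333.6 Hz.
f_beat = |342.8 − 333.6| = 9.2 Hz.

9.2 Hz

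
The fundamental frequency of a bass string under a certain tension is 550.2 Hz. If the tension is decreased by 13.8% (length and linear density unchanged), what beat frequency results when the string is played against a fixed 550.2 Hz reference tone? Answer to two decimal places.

For a string, f ∝ √T, so the new frequency is 550.2·√0.862 = 510.8274 Hz.
f_beat = |510.8274 − 550.2| = 39.37 Hz.

39.37 Hz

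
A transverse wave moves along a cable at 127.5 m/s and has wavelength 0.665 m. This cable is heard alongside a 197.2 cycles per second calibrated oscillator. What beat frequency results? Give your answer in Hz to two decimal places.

Source frequency f = v/λ = 127.5/0.665 = 191.7293 Hz.
f_beat = |191.7293 − 197.2| = 5.47 Hz.

5.47 Hz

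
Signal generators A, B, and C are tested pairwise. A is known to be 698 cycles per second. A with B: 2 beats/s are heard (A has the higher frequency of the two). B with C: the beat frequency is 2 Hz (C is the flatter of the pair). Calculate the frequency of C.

B is below A, so f_B = 698 − 2 = 696 Hz.
C is below B, so f_C = 696 − 2 = 694 Hz.

694 Hz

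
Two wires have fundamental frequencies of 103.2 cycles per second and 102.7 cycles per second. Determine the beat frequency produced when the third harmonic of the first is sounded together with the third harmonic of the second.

1.5 Hz

Third harmonic of the first: 3·103.2 = 309.6 Hz.
Third harmonic of the second: 3·102.7 = 308.1 Hz.
f_beat = |309.6 − 308.1| = 1.5 Hz.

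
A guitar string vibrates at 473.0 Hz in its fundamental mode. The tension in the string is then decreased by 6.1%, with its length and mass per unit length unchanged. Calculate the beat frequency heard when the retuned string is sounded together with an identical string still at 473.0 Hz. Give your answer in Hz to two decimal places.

For a string, f ∝ √T, so the new frequency is 473.0·√0.939 = 458.3465 Hz.
f_beat = |458.3465 − 473.0| = 14.65 Hz.

14.65 Hz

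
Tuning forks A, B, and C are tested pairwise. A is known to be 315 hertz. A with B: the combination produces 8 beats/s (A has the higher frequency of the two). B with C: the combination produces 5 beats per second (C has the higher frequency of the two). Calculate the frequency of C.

312 Hz

B is below A, so f_B = 315 − 8 = 307 Hz.
C is above B, so f_C = 307 + 5 = 312 Hz.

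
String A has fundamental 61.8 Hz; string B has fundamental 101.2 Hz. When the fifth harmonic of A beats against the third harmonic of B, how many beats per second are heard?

Fifth harmonic of the first: 5·61.8 = 309.0 Hz.
Third harmonic of the second: 3·101.2 = 303.6 Hz.
f_beat = |309.0 − 303.6| = 5.4 Hz.

5.4 Hz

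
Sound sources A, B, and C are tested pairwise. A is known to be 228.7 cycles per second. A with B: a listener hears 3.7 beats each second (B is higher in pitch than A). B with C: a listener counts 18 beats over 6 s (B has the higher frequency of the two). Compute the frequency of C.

229.4 Hz

B is above A, so f_B = 228.7 + 3.7 = 232.4 Hz.
B–C: Beat frequency = 18/6 = 3 Hz.
C is below B, so f_C = 232.4 − 3 = 229.4 Hz.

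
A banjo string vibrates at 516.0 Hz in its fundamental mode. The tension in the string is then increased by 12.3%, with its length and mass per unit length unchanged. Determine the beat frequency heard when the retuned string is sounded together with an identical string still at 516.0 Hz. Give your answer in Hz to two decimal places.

30.81 Hz

For a string, f ∝ √T, so the new frequency is 516.0·√1.123 = 546.8139 Hz.
f_beat = |546.8139 − 516.0| = 30.81 Hz.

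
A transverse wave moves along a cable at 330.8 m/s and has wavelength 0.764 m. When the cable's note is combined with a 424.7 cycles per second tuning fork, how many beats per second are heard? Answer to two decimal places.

Source frequency f = v/λ = 330.8/0.764 = 432.9843 Hz.
f_beat = |432.9843 − 424.7| = 8.28 Hz.

8.28 Hz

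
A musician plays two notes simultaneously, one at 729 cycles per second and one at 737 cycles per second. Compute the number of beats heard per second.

The beat frequency equals the magnitude of the frequency difference.
|729 − 737| = 8 Hz.

8 Hz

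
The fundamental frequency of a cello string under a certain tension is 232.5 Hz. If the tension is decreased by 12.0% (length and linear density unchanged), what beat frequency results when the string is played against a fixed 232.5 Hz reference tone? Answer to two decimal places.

14.40 Hz

For a string, f ∝ √T, so the new frequency is 232.5·√0.880 = 218.1043 Hz.
f_beat = |218.1043 − 232.5| = 14.40 Hz.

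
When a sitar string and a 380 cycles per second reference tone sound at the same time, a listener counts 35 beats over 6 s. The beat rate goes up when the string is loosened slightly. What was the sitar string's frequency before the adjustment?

Beat frequency = 35/6 = 5.8333 Hz.
|f − 380| = 5.8333, so the sitar string was at either 374.1667 Hz or 385.8333 Hz.
Reducing tension lowers a string's frequency; the adjustment lowers the sitar string's frequency.
The beat rate rose, so the adjustment moved the sitar string further from 380 Hz — it was already below the reference.

374.1667 Hz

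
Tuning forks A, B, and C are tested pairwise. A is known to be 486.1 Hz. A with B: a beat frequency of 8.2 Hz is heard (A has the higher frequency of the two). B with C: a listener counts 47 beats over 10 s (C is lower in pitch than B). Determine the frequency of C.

473.2 Hz

B is below A, so f_B = 486.1 − 8.2 = 477.9 Hz.
B–C: Beat frequency = 47/10 = 4.7 Hz.
C is below B, so f_C = 477.9 − 4.7 = 473.2 Hz.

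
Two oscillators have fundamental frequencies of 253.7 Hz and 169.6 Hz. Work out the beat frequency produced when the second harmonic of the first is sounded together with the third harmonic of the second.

1.4 Hz

Second harmonic of the first: 2·253.7 = 507.4 Hz.
Third harmonic of the second: 3·169.6 = 508.8 Hz.
f_beat = |507.4 − 508.8| = 1.4 Hz.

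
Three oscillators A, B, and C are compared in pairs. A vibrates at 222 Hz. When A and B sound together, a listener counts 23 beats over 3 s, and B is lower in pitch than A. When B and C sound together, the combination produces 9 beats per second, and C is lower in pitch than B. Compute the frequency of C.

205.3333 Hz

A–B: Beat frequency = 23/3 = 7.6667 Hz.
B is below A, so f_B = 222 − 7.6667 = 214.3333 Hz.
C is below B, so f_C = 214.3333 − 9 = 205.3333 Hz.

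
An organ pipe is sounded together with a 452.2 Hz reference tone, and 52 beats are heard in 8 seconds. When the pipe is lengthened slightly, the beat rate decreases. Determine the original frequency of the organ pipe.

458.7 Hz

Beat frequency = 52/8 = 6.5 Hz.
|f − 452.2| = 6.5, so the organ pipe was at either 445.7 Hz or 458.7 Hz.
A longer pipe has a lower fundamental; the adjustment lowers the organ pipe's frequency.
The beat rate fell, so the adjustment moved the organ pipe toward 452.2 Hz — it must have started above the reference.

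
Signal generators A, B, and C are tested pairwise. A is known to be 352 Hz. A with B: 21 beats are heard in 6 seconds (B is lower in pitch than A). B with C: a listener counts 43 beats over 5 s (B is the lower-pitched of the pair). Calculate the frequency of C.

A–B: Beat frequency = 21/6 = 3.5 Hz.
B is below A, so f_B = 352 − 3.5 = 348.5 Hz.
B–C: Beat frequency = 43/5 = 8.6 Hz.
C is above B, so f_C = 348.5 + 8.6 = 357.1 Hz.

357.1 Hz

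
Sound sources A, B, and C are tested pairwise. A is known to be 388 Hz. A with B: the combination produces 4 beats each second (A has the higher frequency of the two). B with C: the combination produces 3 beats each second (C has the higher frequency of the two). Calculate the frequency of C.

387 Hz

B is below A, so f_B = 388 − 4 = 384 Hz.
C is above B, so f_C = 384 + 3 = 387 Hz.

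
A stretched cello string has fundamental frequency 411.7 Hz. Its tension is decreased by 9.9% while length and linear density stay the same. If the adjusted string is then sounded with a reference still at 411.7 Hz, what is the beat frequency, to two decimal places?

For a string, f ∝ √T, so the new frequency is 411.7·√0.901 = 390.7898 Hz.
f_beat = |390.7898 − 411.7| = 20.91 Hz.

20.91 Hz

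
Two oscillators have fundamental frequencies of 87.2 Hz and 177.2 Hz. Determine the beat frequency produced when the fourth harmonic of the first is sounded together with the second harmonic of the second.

5.6 Hz

Fourth harmonic of the first: 4·87.2 = 348.8 Hz.
Second harmonic of the second: 2·177.2 = 354.4 Hz.
f_beat = |348.8 − 354.4| = 5.6 Hz.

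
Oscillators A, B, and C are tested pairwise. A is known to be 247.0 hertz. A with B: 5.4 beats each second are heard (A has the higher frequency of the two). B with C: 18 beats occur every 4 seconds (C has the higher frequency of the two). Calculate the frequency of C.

246.1 Hz

B is below A, so f_B = 247.0 − 5.4 = 241.6 Hz.
B–C: Beat frequency = 18/4 = 4.5 Hz.
C is above B, so f_C = 241.6 + 4.5 = 246.1 Hz.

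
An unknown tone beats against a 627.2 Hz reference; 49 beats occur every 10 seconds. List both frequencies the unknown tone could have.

622.3 Hz or 632.1 Hz

Beat frequency = 49/10 = 4.9 Hz.
|f − 627.2| = 4.9, so f = 627.2 ± 4.9.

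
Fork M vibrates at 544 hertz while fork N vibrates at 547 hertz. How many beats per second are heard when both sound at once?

3 Hz

The beat frequency equals the magnitude of the frequency difference.
|544 − 547| = 3 Hz.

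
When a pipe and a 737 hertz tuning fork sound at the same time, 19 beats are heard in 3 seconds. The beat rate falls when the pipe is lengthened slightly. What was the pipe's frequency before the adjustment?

Beat frequency = 19/3 = 6.3333 Hz.
|f − 737| = 6.3333, so the pipe was at either 730.6667 Hz or 743.3333 Hz.
A longer pipe has a lower fundamental; the adjustment lowers the pipe's frequency.
The beat rate fell, so the adjustment moved the pipe toward 737 Hz — it must have started above the reference.

743.3333 Hz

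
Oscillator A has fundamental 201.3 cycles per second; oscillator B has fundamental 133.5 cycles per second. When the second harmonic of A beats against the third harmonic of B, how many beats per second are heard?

2.1 Hz

Second harmonic of the first: 2·201.3 = 402.6 Hz.
Third harmonic of the second: 3·133.5 = 400.5 Hz.
f_beat = |402.6 − 400.5| = 2.1 Hz.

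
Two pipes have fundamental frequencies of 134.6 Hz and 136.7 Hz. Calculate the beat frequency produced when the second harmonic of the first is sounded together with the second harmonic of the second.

4.2 Hz

Second harmonic of the first: 2·134.6 = 269.2 Hz.
Second harmonic of the second: 2·136.7 = 273.4 Hz.
f_beat = |269.2 − 273.4| = 4.2 Hz.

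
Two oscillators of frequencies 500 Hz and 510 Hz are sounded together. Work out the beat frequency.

f_beat = |f₁ − f₂|.
|500 − 510| = 10 Hz.

10 Hz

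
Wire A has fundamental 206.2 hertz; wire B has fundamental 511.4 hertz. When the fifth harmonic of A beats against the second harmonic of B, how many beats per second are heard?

8.2 Hz

Fifth harmonic of the first: 5·206.2 = 1031.0 Hz.
Second harmonic of the second: 2·511.4 = 1022.8 Hz.
f_beat = |1031.0 − 1022.8| = 8.2 Hz.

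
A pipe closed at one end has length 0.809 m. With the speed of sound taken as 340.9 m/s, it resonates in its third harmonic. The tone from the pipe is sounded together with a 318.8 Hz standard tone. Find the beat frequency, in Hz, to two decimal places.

Closed pipe (odd harmonics): f_n = n·v/(4L) = 3·340.9/(4·0.809) = 316.0383 Hz.
f_beat = |316.0383 − 318.8| = 2.76 Hz.

2.76 Hz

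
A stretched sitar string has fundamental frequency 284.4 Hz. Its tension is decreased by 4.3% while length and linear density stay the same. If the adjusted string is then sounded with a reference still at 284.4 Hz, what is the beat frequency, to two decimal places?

For a string, f ∝ √T, so the new frequency is 284.4·√0.957 = 278.2182 Hz.
f_beat = |278.2182 − 284.4| = 6.18 Hz.

6.18 Hz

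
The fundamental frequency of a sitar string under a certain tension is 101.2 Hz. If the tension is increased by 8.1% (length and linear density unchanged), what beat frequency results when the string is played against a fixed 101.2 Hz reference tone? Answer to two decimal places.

For a string, f ∝ √T, so the new frequency is 101.2·√1.081 = 105.2188 Hz.
f_beat = |105.2188 − 101.2| = 4.02 Hz.

4.02 Hz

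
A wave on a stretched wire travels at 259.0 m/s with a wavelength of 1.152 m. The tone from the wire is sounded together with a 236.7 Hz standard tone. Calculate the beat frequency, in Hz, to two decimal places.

11.87 Hz

Source frequency f = v/λ = 259.0/1.152 = 224.8264 Hz.
f_beat = |224.8264 − 236.7| = 11.87 Hz.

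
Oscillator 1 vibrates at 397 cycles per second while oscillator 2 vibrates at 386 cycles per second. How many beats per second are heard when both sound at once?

11 Hz

Beats arise from superposition of two nearby frequencies; the beat rate is |f₁ − f₂|.
|397 − 386| = 11 Hz.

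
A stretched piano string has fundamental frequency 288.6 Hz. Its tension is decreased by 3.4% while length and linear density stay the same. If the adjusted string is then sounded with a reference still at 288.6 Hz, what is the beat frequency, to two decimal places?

4.95 Hz

For a string, f ∝ √T, so the new frequency is 288.6·√0.966 = 283.6514 Hz.
f_beat = |283.6514 − 288.6| = 4.95 Hz.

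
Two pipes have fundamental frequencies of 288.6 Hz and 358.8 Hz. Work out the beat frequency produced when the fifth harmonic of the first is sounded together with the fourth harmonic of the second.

Fifth harmonic of the first: 5·288.6 = 1443.0 Hz.
Fourth harmonic of the second: 4·358.8 = 1435.2 Hz.
f_beat = |1443.0 − 1435.2| = 7.8 Hz.

7.8 Hz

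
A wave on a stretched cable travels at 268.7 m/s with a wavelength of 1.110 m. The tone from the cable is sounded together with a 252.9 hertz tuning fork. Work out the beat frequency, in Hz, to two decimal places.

10.83 Hz

Source frequency f = v/λ = 268.7/1.110 = 242.0721 Hz.
f_beat = |242.0721 − 252.9| = 10.83 Hz.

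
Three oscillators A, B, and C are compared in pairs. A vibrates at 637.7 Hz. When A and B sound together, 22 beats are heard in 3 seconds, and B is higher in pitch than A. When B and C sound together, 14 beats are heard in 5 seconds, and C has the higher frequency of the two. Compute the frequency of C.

A–B: Beat frequency = 22/3 = 7.3333 Hz.
B is above A, so f_B = 637.7 + 7.3333 = 645.0333 Hz.
B–C: Beat frequency = 14/5 = 2.8 Hz.
C is above B, so f_C = 645.0333 + 2.8 = 647.8333 Hz.

647.8333 Hz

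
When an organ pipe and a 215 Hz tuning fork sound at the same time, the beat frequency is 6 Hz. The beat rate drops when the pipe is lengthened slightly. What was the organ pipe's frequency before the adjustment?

221 Hz

|f − 215| = 6, so the organ pipe was at either 209 Hz or 221 Hz.
A longer pipe has a lower fundamental; the adjustment lowers the organ pipe's frequency.
The beat rate fell, so the adjustment moved the organ pipe toward 215 Hz — it must have started above the reference.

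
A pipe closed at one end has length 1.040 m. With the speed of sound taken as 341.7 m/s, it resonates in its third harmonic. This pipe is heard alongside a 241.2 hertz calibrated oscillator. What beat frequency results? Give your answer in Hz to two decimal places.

5.22 Hz

Closed pipe (odd harmonics): f_n = n·v/(4L) = 3·341.7/(4·1.040) = 246.4183 Hz.
f_beat = |246.4183 − 241.2| = 5.22 Hz.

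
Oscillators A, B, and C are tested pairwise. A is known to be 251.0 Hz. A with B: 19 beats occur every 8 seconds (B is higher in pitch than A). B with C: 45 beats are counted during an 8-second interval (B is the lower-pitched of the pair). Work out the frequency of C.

A–B: Beat frequency = 19/8 = 2.375 Hz.
B is above A, so f_B = 251.0 + 2.375 = 253.375 Hz.
B–C: Beat frequency = 45/8 = 5.625 Hz.
C is above B, so f_C = 253.375 + 5.625 = 259 Hz.

259 Hz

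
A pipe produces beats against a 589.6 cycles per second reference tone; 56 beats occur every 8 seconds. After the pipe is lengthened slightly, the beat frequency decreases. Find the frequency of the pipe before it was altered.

Beat frequency = 56/8 = 7 Hz.
|f − 589.6| = 7, so the pipe was at either 582.6 Hz or 596.6 Hz.
A longer pipe has a lower fundamental; the adjustment lowers the pipe's frequency.
The beat rate fell, so the adjustment moved the pipe toward 589.6 Hz — it must have started above the reference.

596.6 Hz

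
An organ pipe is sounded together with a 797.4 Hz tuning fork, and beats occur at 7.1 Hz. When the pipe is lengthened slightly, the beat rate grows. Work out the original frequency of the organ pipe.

790.3 Hz

|f − 797.4| = 7.1, so the organ pipe was at either 790.3 Hz or 804.5 Hz.
A longer pipe has a lower fundamental; the adjustment lowers the organ pipe's frequency.
The beat rate rose, so the adjustment moved the organ pipe further from 797.4 Hz — it was already below the reference.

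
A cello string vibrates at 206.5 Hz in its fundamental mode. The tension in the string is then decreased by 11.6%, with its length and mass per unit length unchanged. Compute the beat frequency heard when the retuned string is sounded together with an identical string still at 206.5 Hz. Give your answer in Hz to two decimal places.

12.35 Hz

For a string, f ∝ √T, so the new frequency is 206.5·√0.884 = 194.1539 Hz.
f_beat = |194.1539 − 206.5| = 12.35 Hz.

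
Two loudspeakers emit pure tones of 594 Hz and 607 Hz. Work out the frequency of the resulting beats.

13 Hz

Beats arise from superposition of two nearby frequencies; the beat rate is |f₁ − f₂|.
|594 − 607| = 13 Hz.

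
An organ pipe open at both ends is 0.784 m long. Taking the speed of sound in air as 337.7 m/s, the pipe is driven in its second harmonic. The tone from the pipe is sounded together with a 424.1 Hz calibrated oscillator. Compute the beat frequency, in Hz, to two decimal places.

6.64 Hz

Open pipe: f_n = n·v/(2L) = 2·337.7/(2·0.784) = 430.7398 Hz.
f_beat = |430.7398 − 424.1| = 6.64 Hz.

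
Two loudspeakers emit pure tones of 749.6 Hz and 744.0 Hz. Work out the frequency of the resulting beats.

5.6 Hz

f_beat = |f₁ − f₂|.
|749.6 − 744.0| = 5.6 Hz.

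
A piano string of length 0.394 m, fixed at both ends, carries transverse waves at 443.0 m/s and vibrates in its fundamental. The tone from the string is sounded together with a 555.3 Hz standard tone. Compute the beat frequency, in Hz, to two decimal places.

For a string fixed at both ends, f_n = n·v/(2L) = 1·443.0/(2·0.394) = 562.1827 Hz.
f_beat = |562.1827 − 555.3| = 6.88 Hz.

6.88 Hz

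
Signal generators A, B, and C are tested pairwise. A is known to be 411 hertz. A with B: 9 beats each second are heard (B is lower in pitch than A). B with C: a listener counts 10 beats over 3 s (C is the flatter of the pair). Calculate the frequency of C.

398.6667 Hz

B is below A, so f_B = 411 − 9 = 402 Hz.
B–C: Beat frequency = 10/3 = 3.3333 Hz.
C is below B, so f_C = 402 − 3.3333 = 398.6667 Hz.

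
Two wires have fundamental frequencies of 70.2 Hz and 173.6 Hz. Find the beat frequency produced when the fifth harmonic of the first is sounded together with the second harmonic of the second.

3.8 Hz

Fifth harmonic of the first: 5·70.2 = 351.0 Hz.
Second harmonic of the second: 2·173.6 = 347.2 Hz.
f_beat = |351.0 − 347.2| = 3.8 Hz.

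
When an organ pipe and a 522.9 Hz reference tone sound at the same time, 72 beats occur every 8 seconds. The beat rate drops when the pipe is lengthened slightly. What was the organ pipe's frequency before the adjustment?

Beat frequency = 72/8 = 9 Hz.
|f − 522.9| = 9, so the organ pipe was at either 513.9 Hz or 531.9 Hz.
A longer pipe has a lower fundamental; the adjustment lowers the organ pipe's frequency.
The beat rate fell, so the adjustment moved the organ pipe toward 522.9 Hz — it must have started above the reference.

531.9 Hz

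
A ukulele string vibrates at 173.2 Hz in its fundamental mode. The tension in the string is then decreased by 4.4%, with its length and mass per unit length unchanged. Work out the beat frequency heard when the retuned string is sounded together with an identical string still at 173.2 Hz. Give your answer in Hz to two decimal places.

For a string, f ∝ √T, so the new frequency is 173.2·√0.956 = 169.3467 Hz.
f_beat = |169.3467 − 173.2| = 3.85 Hz.

3.85 Hz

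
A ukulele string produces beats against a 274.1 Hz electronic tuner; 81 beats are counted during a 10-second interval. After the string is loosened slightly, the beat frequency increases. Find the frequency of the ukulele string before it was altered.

Beat frequency = 81/10 = 8.1 Hz.
|f − 274.1| = 8.1, so the ukulele string was at either 266 Hz or 282.2 Hz.
Reducing tension lowers a string's frequency; the adjustment lowers the ukulele string's frequency.
The beat rate rose, so the adjustment moved the ukulele string further from 274.1 Hz — it was already below the reference.

266 Hz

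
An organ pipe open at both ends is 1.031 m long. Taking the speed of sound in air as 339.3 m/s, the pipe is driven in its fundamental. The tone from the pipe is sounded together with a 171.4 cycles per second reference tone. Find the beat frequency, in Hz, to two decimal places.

Open pipe: f_n = n·v/(2L) = 1·339.3/(2·1.031) = 164.5490 Hz.
f_beat = |164.5490 − 171.4| = 6.85 Hz.

6.85 Hz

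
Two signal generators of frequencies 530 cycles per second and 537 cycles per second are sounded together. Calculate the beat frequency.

7 Hz

The beat frequency equals the magnitude of the frequency difference.
|530 − 537| = 7 Hz.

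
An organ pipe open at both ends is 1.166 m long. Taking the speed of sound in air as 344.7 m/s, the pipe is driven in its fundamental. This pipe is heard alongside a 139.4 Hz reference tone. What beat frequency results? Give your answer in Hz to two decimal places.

Open pipe: f_n = n·v/(2L) = 1·344.7/(2·1.166) = 147.8130 Hz.
f_beat = |147.8130 − 139.4| = 8.41 Hz.

8.41 Hz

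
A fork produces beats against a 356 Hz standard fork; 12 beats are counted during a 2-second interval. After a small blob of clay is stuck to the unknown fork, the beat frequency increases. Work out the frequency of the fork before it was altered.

350 Hz

Beat frequency = 12/2 = 6 Hz.
|f − 356| = 6, so the fork was at either 350 Hz or 362 Hz.
Adding mass to a fork lowers its frequency; the adjustment lowers the fork's frequency.
The beat rate rose, so the adjustment moved the fork further from 356 Hz — it was already below the reference.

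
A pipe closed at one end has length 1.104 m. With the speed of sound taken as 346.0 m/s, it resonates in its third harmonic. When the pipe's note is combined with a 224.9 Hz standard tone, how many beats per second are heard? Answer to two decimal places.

10.15 Hz

Closed pipe (odd harmonics): f_n = n·v/(4L) = 3·346.0/(4·1.104) = 235.0543 Hz.
f_beat = |235.0543 − 224.9| = 10.15 Hz.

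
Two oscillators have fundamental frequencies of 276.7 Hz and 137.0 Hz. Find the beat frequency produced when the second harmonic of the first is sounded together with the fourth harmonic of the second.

5.4 Hz

Second harmonic of the first: 2·276.7 = 553.4 Hz.
Fourth harmonic of the second: 4·137.0 = 548.0 Hz.
f_beat = |553.4 − 548.0| = 5.4 Hz.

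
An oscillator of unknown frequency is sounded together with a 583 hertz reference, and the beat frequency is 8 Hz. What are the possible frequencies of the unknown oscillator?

575 Hz or 591 Hz

|f − 583| = 8, so f = 583 ± 8.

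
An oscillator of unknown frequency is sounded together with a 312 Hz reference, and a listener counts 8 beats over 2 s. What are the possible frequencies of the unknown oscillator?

Beat frequency = 8/2 = 4 Hz.
|f − 312| = 4, so f = 312 ± 4.

308 Hz or 316 Hz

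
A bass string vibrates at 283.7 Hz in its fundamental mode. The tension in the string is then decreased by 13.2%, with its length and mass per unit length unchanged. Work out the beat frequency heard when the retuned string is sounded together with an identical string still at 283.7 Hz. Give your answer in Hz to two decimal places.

For a string, f ∝ √T, so the new frequency is 283.7·√0.868 = 264.3134 Hz.
f_beat = |264.3134 − 283.7| = 19.39 Hz.

19.39 Hz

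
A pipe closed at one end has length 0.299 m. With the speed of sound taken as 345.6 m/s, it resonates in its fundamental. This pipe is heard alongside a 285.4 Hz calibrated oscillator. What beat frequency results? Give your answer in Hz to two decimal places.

3.56 Hz

Closed pipe (odd harmonics): f_n = n·v/(4L) = 1·345.6/(4·0.299) = 288.9632 Hz.
f_beat = |288.9632 − 285.4| = 3.56 Hz.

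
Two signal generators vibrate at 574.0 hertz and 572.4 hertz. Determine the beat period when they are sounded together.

0.625 s

f_beat = |574.0 − 572.4| = 1.6 Hz.
Beat period T = 1 / f_beat = 1 / 1.6 s.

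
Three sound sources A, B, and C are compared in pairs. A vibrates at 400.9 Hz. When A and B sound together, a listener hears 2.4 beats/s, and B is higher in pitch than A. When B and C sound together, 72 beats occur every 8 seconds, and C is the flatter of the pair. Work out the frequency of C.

394.3 Hz

B is above A, so f_B = 400.9 + 2.4 = 403.3 Hz.
B–C: Beat frequency = 72/8 = 9 Hz.
C is below B, so f_C = 403.3 − 9 = 394.3 Hz.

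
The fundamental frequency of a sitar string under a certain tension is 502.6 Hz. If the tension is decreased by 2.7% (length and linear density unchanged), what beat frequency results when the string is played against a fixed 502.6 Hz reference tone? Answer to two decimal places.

6.83 Hz

For a string, f ∝ √T, so the new frequency is 502.6·√0.973 = 495.7685 Hz.
f_beat = |495.7685 − 502.6| = 6.83 Hz.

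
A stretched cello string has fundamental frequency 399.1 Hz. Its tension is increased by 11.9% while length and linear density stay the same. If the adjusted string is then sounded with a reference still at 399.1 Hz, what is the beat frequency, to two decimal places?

23.08 Hz

For a string, f ∝ √T, so the new frequency is 399.1·√1.119 = 422.1791 Hz.
f_beat = |422.1791 − 399.1| = 23.08 Hz.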